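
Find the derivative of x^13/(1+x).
(13x^12(1+x) - x^13)/(1+x)²
Quotient rule: [13x^{12}(1+x) - x^13]/(1+x)².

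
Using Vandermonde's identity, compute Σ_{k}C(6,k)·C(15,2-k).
210

Reasoning: = C(6+15,2) = C(21,2) = 210.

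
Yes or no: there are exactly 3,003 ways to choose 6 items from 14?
Yes
C(14,6) = 3,003.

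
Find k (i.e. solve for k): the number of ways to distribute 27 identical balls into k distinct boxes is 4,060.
4

Reasoning: Stars and bars: the count is C(27+k−1, k−1), increasing in k. k=2: C(28,1) = 28, k=3: C(29,2) = 406, k=4: C(30,3) = 4,060 ✓. So k = 4.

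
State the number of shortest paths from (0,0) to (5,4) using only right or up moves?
126

Reasoning: Choose 5 rights from 9 moves: C(9,5) = 126.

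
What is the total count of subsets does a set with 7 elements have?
128

Solution: Each element can be included or excluded: 2^7 = 128.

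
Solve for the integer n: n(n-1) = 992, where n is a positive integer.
n² − n − 992 = 0, so n = (1 ± √(1 + 4·992))/2 = (1 ± √3,969)/2 = (1 ± 63)/2, i.e. n = 32 or n = -31. Taking the positive root, n = 32 (check: 32×31 = 992).

Answer: 32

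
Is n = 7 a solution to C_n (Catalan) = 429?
C_7 = C(14,7)/(7+1) = 3,432/8 = 429, which equals 429.

Answer: Yes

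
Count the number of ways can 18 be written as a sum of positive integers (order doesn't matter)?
385

Pentagonal recurrence p(n) = p(n−1) + p(n−2) − p(n−5) − p(n−7) + …: p(18) = p(17) + p(16) − p(13) − p(11) + p(6) + p(3) = 297 + 231 − 101 − 56 + 11 + 3 = 385.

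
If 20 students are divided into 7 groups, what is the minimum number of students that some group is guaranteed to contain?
3
Pigeonhole: ⌈20/7⌉ = 3.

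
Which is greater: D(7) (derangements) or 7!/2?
7!/2

Working:
D(7) = (7-1)·[D(6) + D(5)] = 6·[265 + 44] = 1,854; 7!/2 = 5,040/2 = 2,520.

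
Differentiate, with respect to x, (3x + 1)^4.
12(3x + 1)^3

Chain rule: 4(3x+1)^{3} × 3 = 12(3x+1)^{3}.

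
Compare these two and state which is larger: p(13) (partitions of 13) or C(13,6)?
Pentagonal recurrence p(n) = p(n−1) + p(n−2) − p(n−5) − p(n−7) + …: p(13) = p(12) + p(11) − p(8) − p(6) + p(1) = 77 + 56 − 22 − 11 + 1 = 101; C(13,6) = 1,716.
Final answer: C(13,6)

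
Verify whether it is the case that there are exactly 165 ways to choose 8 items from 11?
C(11,8) = 165.
Final answer: True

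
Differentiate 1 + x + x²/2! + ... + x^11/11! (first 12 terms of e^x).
1 + x + x²/2! + ... + x^10/10!

Working:
Differentiating term by term gives the first 11 terms of e^x.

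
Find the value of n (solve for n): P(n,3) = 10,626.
23

Explanation: P(n,3) = n(n−1)(n−2) is increasing in n; n(n−1)(n−2) ≈ (n−1)^3 = 10,626 gives n ≈ 23.0. Check: P(21,3) = 7,980, P(22,3) = 9,240, P(23,3) = 10,626 ✓. So n = 23.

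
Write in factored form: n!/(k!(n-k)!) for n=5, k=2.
C(5,2) = 10
This is the binomial coefficient C(5,2) = 10.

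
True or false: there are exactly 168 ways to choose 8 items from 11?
False

Working:
C(11,8) = 165 ≠ 168.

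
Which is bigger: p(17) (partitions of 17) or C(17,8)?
Pentagonal recurrence p(n) = p(n−1) + p(n−2) − p(n−5) − p(n−7) + …: p(17) = p(16) + p(15) − p(12) − p(10) + p(5) + p(2) = 231 + 176 − 77 − 42 + 7 + 2 = 297; C(17,8) = 24,310.
Final answer: C(17,8)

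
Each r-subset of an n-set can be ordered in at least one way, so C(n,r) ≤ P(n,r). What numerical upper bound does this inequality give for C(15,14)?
P(15,14) = 15·14·13·12·11·10·9·8·7·6·5·4·3·2 = 1,307,674,368,000, so C(15,14) ≤ 1,307,674,368,000. (The bound is loose by a factor of 14! = 87,178,291,200: C(15,14) = 1,307,674,368,000/87,178,291,200 = 15.)
Final answer: 1,307,674,368,000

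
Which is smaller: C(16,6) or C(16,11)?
C(16,11)

C(16,6)=8,008, C(16,11)=4,368.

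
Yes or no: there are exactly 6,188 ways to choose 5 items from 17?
Yes

Reasoning: C(17,5) = 6,188.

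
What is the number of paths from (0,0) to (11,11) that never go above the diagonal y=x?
58,786

Reasoning: Counted by the Catalan number C_11: C_11 = C(22,11)/(11+1) = 705,432/12 = 58,786.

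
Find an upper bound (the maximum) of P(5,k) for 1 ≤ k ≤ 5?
120

Reasoning: P(5,k) increases in k, so maximum at k = 5: 5! = 120.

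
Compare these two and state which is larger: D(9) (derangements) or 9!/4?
D(9)

D(9) = (9-1)·[D(8) + D(7)] = 8·[14,833 + 1,854] = 133,496; 9!/4 = 362,880/4 = 90,720.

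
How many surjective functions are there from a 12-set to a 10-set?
6,187,104,000

Explanation: Onto functions = 10! × S(12,10)
First compute S(12,10) via recurrence:
Using the Stirling recurrence: S(n,k) = k·S(n-1,k) + S(n-1,k-1)
S(12,10) = 10·S(11,10) + S(11,9)
         = 10·55 + 1155
         = 550 + 1155
         = 1,705
Then: 3628800 × 1705 = 6,187,104,000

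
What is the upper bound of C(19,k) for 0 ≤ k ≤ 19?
Maximum at k = 9 or k = 10: C(19,9) = 92,378.
Final answer: 92,378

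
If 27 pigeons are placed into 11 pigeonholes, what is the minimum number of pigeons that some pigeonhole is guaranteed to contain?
3

Solution: Pigeonhole: ⌈27/11⌉ = 3.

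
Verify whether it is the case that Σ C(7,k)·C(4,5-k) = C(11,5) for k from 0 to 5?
Vandermonde's identity gives C(11,5) = 462; RHS C(11,5) = 462.

Answer: True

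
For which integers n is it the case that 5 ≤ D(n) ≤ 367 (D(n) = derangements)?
4, 5, 6

Explanation: Using D(n) = (n−1)[D(n−1) + D(n−2)] with D(1)=0, D(2)=1: D(3)=2; D(4)=9; D(5)=44; D(6)=265; D(7)=1,854. So valid n = 4, 5, 6.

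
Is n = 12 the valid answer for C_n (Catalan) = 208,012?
Yes

Reasoning: C_12 = C(24,12)/(12+1) = 2,704,156/13 = 208,012, which equals 208,012.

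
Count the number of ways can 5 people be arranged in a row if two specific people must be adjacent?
48

Reasoning: Treat pair as unit: (5-1)! arrangements × 2 internal orders = 48.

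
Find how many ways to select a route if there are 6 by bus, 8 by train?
14

Reasoning: By the addition principle: 6 + 8 = 14.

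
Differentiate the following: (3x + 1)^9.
Chain rule: 9(3x+1)^{8} × 3 = 27(3x+1)^{8}.
Final answer: 27(3x + 1)^8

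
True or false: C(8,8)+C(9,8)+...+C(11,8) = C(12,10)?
False

Solution: Hockey stick identity gives Σ = C(12,9) = 220; RHS C(12,10) = 66.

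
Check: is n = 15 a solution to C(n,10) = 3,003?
Yes

Reasoning: C(15,10) = 15·14·13·12·11·10·9·8·7·6/10! = 10,897,286,400/3,628,800 = 3,003, which equals 3,003.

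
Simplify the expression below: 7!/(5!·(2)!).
21

Solution: This is C(7,5) = 21.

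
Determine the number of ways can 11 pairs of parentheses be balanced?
Using the Catalan number formula: C_n = C(2n, n) / (n+1)
C_11 = C(22, 11) / (11+1)
     = 705432 / 12
     = 58,786

Answer: 58,786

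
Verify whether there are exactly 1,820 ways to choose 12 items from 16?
C(16,12) = 1,820.
Final answer: True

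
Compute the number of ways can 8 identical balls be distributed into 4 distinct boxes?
165

Explanation: C(8+4-1, 4-1) = C(11, 3) = 165.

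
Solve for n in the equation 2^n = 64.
6

2^6 = 64, so n = 6.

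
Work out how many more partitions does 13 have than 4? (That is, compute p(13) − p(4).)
Pentagonal recurrence p(n) = p(n−1) + p(n−2) − p(n−5) − p(n−7) + …: p(13) = p(12) + p(11) − p(8) − p(6) + p(1) = 77 + 56 − 22 − 11 + 1 = 101.
p(4) = p(3) + p(2) = 3 + 2 = 5.
Difference = 101 − 5 = 96.

Answer: 96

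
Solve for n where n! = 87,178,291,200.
14

Reasoning: n! is strictly increasing. 12! = 479,001,600, 13! = 6,227,020,800, 14! = 87,178,291,200 ✓. So n = 14.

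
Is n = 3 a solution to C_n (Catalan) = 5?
Yes

Reasoning: C_3 = C(6,3)/(3+1) = 20/4 = 5, which equals 5.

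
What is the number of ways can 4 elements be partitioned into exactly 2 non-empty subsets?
7

Working:
This equals S(4,2), the Stirling number of the 2nd kind.
Using the Stirling recurrence: S(n,k) = k·S(n-1,k) + S(n-1,k-1)
S(4,2) = 2·S(3,2) + S(3,1)
         = 2·3 + 1
         = 6 + 1
         = 7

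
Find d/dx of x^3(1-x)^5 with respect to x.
3x^2(1-x)^5 - 5x^3(1-x)^4

Solution: Product rule: 3x^{2}(1-x)^{5} + x^3·(-5)(1-x)^{4}.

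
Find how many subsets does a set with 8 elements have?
Each element can be included or excluded: 2^8 = 256.
Final answer: 256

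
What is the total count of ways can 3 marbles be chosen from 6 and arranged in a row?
120
P(6,3) = 6!/(6-3)! = 120.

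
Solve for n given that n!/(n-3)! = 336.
n!/(n-3)! = n×(n-1)×(n-2), a product of 3 consecutive integers ≈ (n−1)^3. 336^(1/3) + 1 ≈ 8.0; check n = 8: 8×7×6 = 336 ✓. So n = 8.

Answer: 8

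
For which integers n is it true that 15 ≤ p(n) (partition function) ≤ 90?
7, 8, 9, 10, 11, 12

Solution: Tabulating p(n) via p(n) = p(n−1) + p(n−2) − p(n−5) − p(n−7) + …: p(6)=11; p(7)=15; p(8)=22; p(9)=30; p(10)=42; p(11)=56; p(12)=77; p(13)=101. So valid n = 7, 8, 9, 10, 11, 12.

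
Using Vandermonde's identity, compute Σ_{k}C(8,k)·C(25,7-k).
= C(8+25,7) = C(33,7) = 4,272,048.

Answer: 4,272,048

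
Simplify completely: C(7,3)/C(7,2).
5/3

C(n,k+1)/C(n,k) = (n−k)/(k+1). Here (7−2)/(2+1) = 5/3 = 5/3.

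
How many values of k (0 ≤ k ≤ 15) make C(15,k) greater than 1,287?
Row 15 is unimodal and symmetric about k=15/2. C(15,3)=455 ≤ 1,287; C(15,4)=1,365 > 1,287; by symmetry C(15,k) > 1,287 for k = 4..11. That's 11 - 4 + 1 = 8 values.

Answer: 8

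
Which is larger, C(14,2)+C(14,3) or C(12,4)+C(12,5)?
C(12,4)+C(12,5)

Explanation: First=455, Second=1,287.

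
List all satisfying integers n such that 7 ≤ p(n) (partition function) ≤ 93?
5, 6, 7, 8, 9, 10, 11, 12
Tabulating p(n) via p(n) = p(n−1) + p(n−2) − p(n−5) − p(n−7) + …: p(4)=5; p(5)=7; p(6)=11; p(7)=15; p(8)=22; p(9)=30; p(10)=42; p(11)=56; p(12)=77; p(13)=101. So valid n = 5, 6, 7, 8, 9, 10, 11, 12.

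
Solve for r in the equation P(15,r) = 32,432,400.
P(15,r) = 15·14·…·(15−r+1), a product of r factors. Multiplying down from 15: 15 = 15; 15·14 = 210; 15·14·13 = 2,730; 15·14·13·12 = 32,760; 15·14·13·12·11 = 360,360; 15·14·13·12·11·10 = 3,603,600; 15·14·13·12·11·10·9 = 32,432,400 ✓ (7 factors). So r = 7.

Answer: 7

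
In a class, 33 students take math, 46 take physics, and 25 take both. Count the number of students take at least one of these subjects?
54

Reasoning: |A∪B| = |A|+|B|-|A∩B| = 33+46-25 = 54.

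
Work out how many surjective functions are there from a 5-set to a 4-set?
240
Onto functions = 4! × S(5,4)
First compute S(5,4) via recurrence:
Using the Stirling recurrence: S(n,k) = k·S(n-1,k) + S(n-1,k-1)
S(5,4) = 4·S(4,4) + S(4,3)
         = 4·1 + 6
         = 4 + 6
         = 10
Then: 24 × 10 = 240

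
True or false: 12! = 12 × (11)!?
True

Explanation: By definition n! = n × (n-1)!, so 12! = 12 × 11!.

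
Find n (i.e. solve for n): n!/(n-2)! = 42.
7

Reasoning: n!/(n-2)! = n×(n-1), a product of 2 consecutive integers ≈ (n−0.5)^2. 42^(1/2) + 0.5 ≈ 7.0; check n = 7: 7×6 = 42 ✓. So n = 7.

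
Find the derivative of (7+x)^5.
Using the power rule: d/dx (7+x)^5 = 5(7+x)^{4}.

Answer: 5(7+x)^4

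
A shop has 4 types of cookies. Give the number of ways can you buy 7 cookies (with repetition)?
120
Stars and bars: C(7+4-1, 7) = C(10, 7) = 120.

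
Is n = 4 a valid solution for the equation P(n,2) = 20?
No

P(4,2) = 4·3 = 12, which does not equal 20.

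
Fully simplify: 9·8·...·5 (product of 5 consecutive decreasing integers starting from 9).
15,120

Solution: This is P(9,5) = 9!/(4)! = 15,120.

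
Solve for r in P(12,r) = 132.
2

Working:
P(12,r) = 12·11·…·(12−r+1), a product of r factors. Multiplying down from 12: 12 = 12; 12·11 = 132 ✓ (2 factors). So r = 2.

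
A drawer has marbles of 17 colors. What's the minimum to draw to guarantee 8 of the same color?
120

Worst case: 7 of each = 119. One more: 120.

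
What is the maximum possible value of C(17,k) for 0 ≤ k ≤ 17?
Maximum at k = 8 or k = 9: C(17,8) = 24,310.

Answer: 24,310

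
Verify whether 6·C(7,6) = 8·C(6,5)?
False
Absorption identity k·C(n,k) = n·C(n-1,k-1). LHS = 6·7 = 42; RHS = 8·6 = 48.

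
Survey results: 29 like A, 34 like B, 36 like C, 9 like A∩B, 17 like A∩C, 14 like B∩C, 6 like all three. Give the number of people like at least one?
65

Reasoning: |A∪B∪C| = 29+34+36-9-17-14+6 = 65.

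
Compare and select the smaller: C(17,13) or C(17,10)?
C(17,13)
C(17,13)=2,380, C(17,10)=19,448.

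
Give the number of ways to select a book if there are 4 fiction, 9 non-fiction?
13

Reasoning: By the addition principle: 4 + 9 = 13.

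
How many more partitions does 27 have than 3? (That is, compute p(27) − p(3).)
Pentagonal recurrence p(n) = p(n−1) + p(n−2) − p(n−5) − p(n−7) + …: p(27) = p(26) + p(25) − p(22) − p(20) + p(15) + p(12) − p(5) − p(1) = 2,436 + 1,958 − 1,002 − 627 + 176 + 77 − 7 − 1 = 3,010.
p(3) = p(2) + p(1) = 2 + 1 = 3.
Difference = 3,010 − 3 = 3,007.
Final answer: 3,007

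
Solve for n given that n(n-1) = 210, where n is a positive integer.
n² − n − 210 = 0, so n = (1 ± √(1 + 4·210))/2 = (1 ± √841)/2 = (1 ± 29)/2, i.e. n = 15 or n = -14. Taking the positive root, n = 15 (check: 15×14 = 210).
Final answer: 15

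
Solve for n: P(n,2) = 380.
20

Solution: P(n,2) = n(n−1) is increasing in n; n(n−1) ≈ (n−0.5)^2 = 380 gives n ≈ 20.0. Check: P(18,2) = 306, P(19,2) = 342, P(20,2) = 380 ✓. So n = 20.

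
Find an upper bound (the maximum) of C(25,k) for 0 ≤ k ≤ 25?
5,200,300
Maximum at k = 12 or k = 13: C(25,12) = 5,200,300.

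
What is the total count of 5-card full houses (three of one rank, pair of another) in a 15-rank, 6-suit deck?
Triple rank: 15. Triple suits: C(6,3)=20. Pair rank: 14. Pair suits: C(6,2)=15. Total: 63,000.

Answer: 63,000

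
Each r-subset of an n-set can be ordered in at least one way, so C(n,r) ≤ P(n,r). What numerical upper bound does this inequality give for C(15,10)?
P(15,10) = 15·14·13·12·11·10·9·8·7·6 = 10,897,286,400, so C(15,10) ≤ 10,897,286,400. (The bound is loose by a factor of 10! = 3,628,800: C(15,10) = 10,897,286,400/3,628,800 = 3,003.)
Final answer: 10,897,286,400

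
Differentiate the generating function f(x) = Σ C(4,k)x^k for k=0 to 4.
Σ k·C(4,k)x^(k-1) for k=1 to 4

Reasoning: Term-by-term differentiation gives Σ k·C(4,k)x^{k-1} for k=1 to 4.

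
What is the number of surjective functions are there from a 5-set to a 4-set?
240

Explanation: Onto functions = 4! × S(5,4)
First compute S(5,4) via recurrence:
Using the Stirling recurrence: S(n,k) = k·S(n-1,k) + S(n-1,k-1)
S(5,4) = 4·S(4,4) + S(4,3)
         = 4·1 + 6
         = 4 + 6
         = 10
Then: 24 × 10 = 240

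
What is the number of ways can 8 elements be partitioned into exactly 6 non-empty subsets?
This equals S(8,6), the Stirling number of the 2nd kind.
Using the Stirling recurrence: S(n,k) = k·S(n-1,k) + S(n-1,k-1)
S(8,6) = 6·S(7,6) + S(7,5)
         = 6·21 + 140
         = 126 + 140
         = 266
Final answer: 266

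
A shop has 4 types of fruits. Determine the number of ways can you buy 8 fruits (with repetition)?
165

Reasoning: Stars and bars: C(8+4-1, 8) = C(11, 8) = 165.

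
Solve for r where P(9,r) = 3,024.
P(9,r) = 9·8·…·(9−r+1), a product of r factors. Multiplying down from 9: 9 = 9; 9·8 = 72; 9·8·7 = 504; 9·8·7·6 = 3,024 ✓ (4 factors). So r = 4.

Answer: 4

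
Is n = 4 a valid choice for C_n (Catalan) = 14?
Yes
C_4 = C(8,4)/(4+1) = 70/5 = 14, which equals 14.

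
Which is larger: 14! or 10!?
14!

Working:
14!=87,178,291,200, 10!=3,628,800. 14! > 10!.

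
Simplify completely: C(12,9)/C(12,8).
4/9
C(n,k+1)/C(n,k) = (n−k)/(k+1). Here (12−8)/(8+1) = 4/9 = 4/9.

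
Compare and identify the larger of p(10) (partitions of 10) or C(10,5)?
C(10,5)

Solution: Pentagonal recurrence p(n) = p(n−1) + p(n−2) − p(n−5) − p(n−7) + …: p(10) = p(9) + p(8) − p(5) − p(3) = 30 + 22 − 7 − 3 = 42; C(10,5) = 252.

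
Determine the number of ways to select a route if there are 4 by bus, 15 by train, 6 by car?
25
By the addition principle: 4 + 15 + 6 = 25.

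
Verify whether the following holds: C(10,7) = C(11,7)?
False

LHS = C(10,7) = 120; RHS = C(11,7) = 330. 120 ≠ 330, so the statement does not hold.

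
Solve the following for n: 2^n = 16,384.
16,384 = 1,024 × 16 = 2^10 × 2^4 = 2^14, so n = 14.
Final answer: 14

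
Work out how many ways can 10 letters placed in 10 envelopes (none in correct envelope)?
1,334,961

Using D(n) = (n-1)[D(n-1) + D(n-2)]:
D(10) = (10-1) × [D(9) + D(8)]
      = 9 × [133496 + 14833]
      = 9 × 148329
      = 1,334,961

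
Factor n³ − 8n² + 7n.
n³ − 8n² + 7n = n(n² − 8n + 7) = n(n − 1)(n − 7).
Final answer: n(n − 1)(n − 7)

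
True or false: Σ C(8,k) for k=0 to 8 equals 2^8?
True

Solution: Binomial theorem: Σ C(8,k) = (1+1)^8 = 2^8 = 256; RHS 2^8 = 256.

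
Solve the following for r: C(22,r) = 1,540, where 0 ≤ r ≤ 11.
3

C(22,r) is increasing for 0 ≤ r ≤ 11. Stepping up (C(22,r+1) = C(22,r)·(22−r)/(r+1)): C(22,1) = 22, C(22,2) = 231, C(22,3) = 1,540 ✓. So r = 3.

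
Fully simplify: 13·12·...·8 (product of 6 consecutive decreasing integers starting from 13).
1,235,520

Explanation: This is P(13,6) = 13!/(7)! = 1,235,520.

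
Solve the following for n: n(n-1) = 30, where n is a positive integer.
n² − n − 30 = 0, so n = (1 ± √(1 + 4·30))/2 = (1 ± √121)/2 = (1 ± 11)/2, i.e. n = 6 or n = -5. Taking the positive root, n = 6 (check: 6×5 = 30).

Answer: 6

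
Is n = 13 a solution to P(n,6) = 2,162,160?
No
P(13,6) = 13·12·11·10·9·8 = 1,235,520, which does not equal 2,162,160.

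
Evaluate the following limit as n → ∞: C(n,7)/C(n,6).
∞

Working:
C(n,7)/C(n,6) = (n-6)/7 → ∞ as n → ∞.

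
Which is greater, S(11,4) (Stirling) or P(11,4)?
S(11,4) = 4·S(10,4) + S(10,3) = 4·34,105 + 9,330 = 145,750; P(11,4) = 7,920.
Final answer: S(11,4)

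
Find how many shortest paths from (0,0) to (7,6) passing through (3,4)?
525
To (3,4): C(7,3)=35. From there: C(6,4)=15. Total: 525.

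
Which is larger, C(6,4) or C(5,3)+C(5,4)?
Equal

Solution: By Pascal's identity: C(6,4) = C(5,3)+C(5,4) = 15. Equal.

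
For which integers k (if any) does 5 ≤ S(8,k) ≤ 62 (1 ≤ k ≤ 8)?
7
S(8,1)=1; S(8,2)=127; S(8,3)=966; S(8,4)=1,701; S(8,5)=1,050; S(8,6)=266; S(8,7)=28; S(8,8)=1. So valid k = 7.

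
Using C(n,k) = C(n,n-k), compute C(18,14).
3,060

Reasoning: C(18,14) = C(18,4) = 3,060.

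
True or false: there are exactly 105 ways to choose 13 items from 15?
C(15,13) = 105.
Final answer: True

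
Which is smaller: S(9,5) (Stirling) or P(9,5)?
S(9,5)

S(9,5) = 5·S(8,5) + S(8,4) = 5·1,050 + 1,701 = 6,951; P(9,5) = 15,120.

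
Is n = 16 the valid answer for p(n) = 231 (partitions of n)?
Yes

Reasoning: Pentagonal recurrence p(n) = p(n−1) + p(n−2) − p(n−5) − p(n−7) + …: p(16) = p(15) + p(14) − p(11) − p(9) + p(4) + p(1) = 176 + 135 − 56 − 30 + 5 + 1 = 231, which equals 231.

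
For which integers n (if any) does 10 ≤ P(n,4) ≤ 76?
4

Reasoning: P(3,4)=0; P(4,4)=24; P(5,4)=120. So valid n = 4.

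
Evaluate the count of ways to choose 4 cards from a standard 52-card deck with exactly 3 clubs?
11,154

Solution: 13 clubs and 39 non-clubs: C(13,3) × C(39,1) = 286 × 39 = 11,154.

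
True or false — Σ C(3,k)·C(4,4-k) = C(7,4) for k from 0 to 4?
Vandermonde's identity gives C(7,4) = 35; RHS C(7,4) = 35.

Answer: True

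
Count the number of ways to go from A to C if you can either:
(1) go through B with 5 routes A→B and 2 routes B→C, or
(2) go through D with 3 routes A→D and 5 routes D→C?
25

Route via B: 5×2=10. Route via D: 3×5=15. Total: 25.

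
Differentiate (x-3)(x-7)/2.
(2x - 10)/2

Working:
d/dx[(x-3)(x-7)] = (x-7) + (x-3) = 2x - 10. Dividing by 2 gives (2x - 10)/2.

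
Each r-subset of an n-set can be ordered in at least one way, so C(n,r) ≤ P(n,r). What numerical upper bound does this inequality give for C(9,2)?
72
P(9,2) = 9·8 = 72, so C(9,2) ≤ 72. (The bound is loose by a factor of 2! = 2: C(9,2) = 72/2 = 36.)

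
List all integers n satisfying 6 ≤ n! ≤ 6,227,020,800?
n! is strictly increasing; 3! = 6 and 13! = 6,227,020,800, so valid n = 3, 4, 5, 6, 7, 8, 9, 10, 11, 12, 13.
Final answer: 3, 4, 5, 6, 7, 8, 9, 10, 11, 12, 13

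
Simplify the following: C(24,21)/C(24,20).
C(n,k+1)/C(n,k) = (n−k)/(k+1). Here (24−20)/(20+1) = 4/21 = 4/21.
Final answer: 4/21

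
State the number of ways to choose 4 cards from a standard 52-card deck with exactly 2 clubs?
13 clubs and 39 non-clubs: C(13,2) × C(39,2) = 78 × 741 = 57,798.
Final answer: 57,798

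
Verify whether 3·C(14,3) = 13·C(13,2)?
Absorption identity k·C(n,k) = n·C(n-1,k-1). LHS = 3·364 = 1,092; RHS = 13·78 = 1,014.

Answer: False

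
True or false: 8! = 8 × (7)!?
True

Explanation: By definition n! = n × (n-1)!, so 8! = 8 × 7!.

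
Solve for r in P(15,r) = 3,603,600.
6
P(15,r) = 15·14·…·(15−r+1), a product of r factors. Multiplying down from 15: 15 = 15; 15·14 = 210; 15·14·13 = 2,730; 15·14·13·12 = 32,760; 15·14·13·12·11 = 360,360; 15·14·13·12·11·10 = 3,603,600 ✓ (6 factors). So r = 6.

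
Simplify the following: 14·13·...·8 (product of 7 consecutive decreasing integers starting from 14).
17,297,280
This is P(14,7) = 14!/(7)! = 17,297,280.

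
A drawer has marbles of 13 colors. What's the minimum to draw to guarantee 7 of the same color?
Worst case: 6 of each = 78. One more: 79.
Final answer: 79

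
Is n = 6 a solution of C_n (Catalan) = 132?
Yes

C_6 = C(12,6)/(6+1) = 924/7 = 132, which equals 132.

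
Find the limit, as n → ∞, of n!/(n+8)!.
0

Reasoning: n!/(n+8)! = 1/[(n+1)(n+2)···(n+8)] → 0 as n → ∞.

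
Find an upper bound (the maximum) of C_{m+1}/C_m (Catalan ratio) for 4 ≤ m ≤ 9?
38/11
C_{m+1}/C_m = 2(2m+1)/(m+2), which increases with m. Maximum at m = 9: 2·19/11 = 38/11.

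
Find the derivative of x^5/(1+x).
(5x^4(1+x) - x^5)/(1+x)²

Reasoning: Quotient rule: [5x^{4}(1+x) - x^5]/(1+x)².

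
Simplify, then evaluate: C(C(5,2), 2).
45

Explanation: C(5,2) = 10, then C(10, 2) = 45.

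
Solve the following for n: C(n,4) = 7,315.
22

C(n,4) = n(n−1)(n−2)(n−3)/4! is increasing in n, and n(n−1)(n−2)(n−3) = 4!·7,315 = 175,560 ≈ (n−1.5)^4 gives n ≈ 22.0. Check: C(20,4) = 4,845, C(21,4) = 5,985, C(22,4) = 7,315 ✓. So n = 22.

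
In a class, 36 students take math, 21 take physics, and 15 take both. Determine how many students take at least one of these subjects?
42

Working:
|A∪B| = |A|+|B|-|A∩B| = 36+21-15 = 42.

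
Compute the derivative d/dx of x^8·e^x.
(8x^7 + x^8)e^x

Product rule: d/dx[x^8]·e^x + x^8·d/dx[e^x] = 8x^{7}e^x + x^8e^x.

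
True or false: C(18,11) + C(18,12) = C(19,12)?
True

Reasoning: Pascal's identity C(n,k) + C(n,k+1) = C(n+1,k+1): 31,824 + 18,564 = 50,388 = C(19,12).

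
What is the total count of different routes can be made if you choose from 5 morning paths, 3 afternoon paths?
15

Explanation: By the multiplication principle: 5 × 3 = 15.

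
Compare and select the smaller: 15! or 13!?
15!=1,307,674,368,000, 13!=6,227,020,800. 15! > 13!.
Final answer: 13!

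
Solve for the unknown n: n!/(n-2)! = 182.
14

Working:
n!/(n-2)! = n×(n-1), a product of 2 consecutive integers ≈ (n−0.5)^2. 182^(1/2) + 0.5 ≈ 14.0; check n = 14: 14×13 = 182 ✓. So n = 14.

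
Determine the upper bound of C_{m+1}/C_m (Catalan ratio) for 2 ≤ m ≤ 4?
3
C_{m+1}/C_m = 2(2m+1)/(m+2), which increases with m. Maximum at m = 4: 2·9/6 = 3.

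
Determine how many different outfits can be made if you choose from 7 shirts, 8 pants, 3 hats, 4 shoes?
672

Explanation: By the multiplication principle: 7 × 8 × 3 × 4 = 672.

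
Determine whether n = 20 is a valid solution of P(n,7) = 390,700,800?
Yes

Reasoning: P(20,7) = 20·19·18·17·16·15·14 = 390,700,800, which equals 390,700,800.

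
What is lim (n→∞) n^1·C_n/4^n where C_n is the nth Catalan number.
0

Solution: C_n ~ 4^n/(n^(3/2)√π), so n^1·C_n/4^n ~ n^(1 − 3/2)/√π → 0.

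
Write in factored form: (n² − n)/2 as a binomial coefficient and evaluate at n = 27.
C(n,2); C(27,2) = 351

(n² − n)/2 = n(n−1)/2 = C(n,2). At n = 27: C(27,2) = 351.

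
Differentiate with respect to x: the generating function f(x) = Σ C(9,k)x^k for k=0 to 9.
Σ k·C(9,k)x^(k-1) for k=1 to 9

Reasoning: Term-by-term differentiation gives Σ k·C(9,k)x^{k-1} for k=1 to 9.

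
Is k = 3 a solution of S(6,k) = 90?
Yes
S(6,3) = 3·S(5,3) + S(5,2) = 3·25 + 15 = 90, which equals 90.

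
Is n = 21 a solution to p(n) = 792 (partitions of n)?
Yes

Pentagonal recurrence p(n) = p(n−1) + p(n−2) − p(n−5) − p(n−7) + …: p(21) = p(20) + p(19) − p(16) − p(14) + p(9) + p(6) = 627 + 490 − 231 − 135 + 30 + 11 = 792, which equals 792.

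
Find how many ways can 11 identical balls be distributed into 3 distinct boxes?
78

Explanation: C(11+3-1, 3-1) = C(13, 2) = 78.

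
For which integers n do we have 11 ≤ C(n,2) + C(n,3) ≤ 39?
C(4,2)+C(4,3)=10; C(5,2)+C(5,3)=20; C(6,2)+C(6,3)=35; C(7,2)+C(7,3)=56. So valid n = 5, 6.

Answer: 5, 6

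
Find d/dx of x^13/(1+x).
Quotient rule: [13x^{12}(1+x) - x^13]/(1+x)².

Answer: (13x^12(1+x) - x^13)/(1+x)²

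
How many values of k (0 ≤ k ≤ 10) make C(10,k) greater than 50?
Row 10 is unimodal and symmetric about k=10/2. C(10,2)=45 ≤ 50; C(10,3)=120 > 50; by symmetry C(10,k) > 50 for k = 3..7. That's 7 - 3 + 1 = 5 values.
Final answer: 5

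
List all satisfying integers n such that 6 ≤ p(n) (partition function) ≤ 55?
5, 6, 7, 8, 9, 10
Tabulating p(n) via p(n) = p(n−1) + p(n−2) − p(n−5) − p(n−7) + …: p(4)=5; p(5)=7; p(6)=11; p(7)=15; p(8)=22; p(9)=30; p(10)=42; p(11)=56. So valid n = 5, 6, 7, 8, 9, 10.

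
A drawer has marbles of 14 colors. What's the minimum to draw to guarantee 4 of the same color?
43

Explanation: Worst case: 3 of each = 42. One more: 43.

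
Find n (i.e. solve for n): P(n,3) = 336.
P(n,3) = n(n−1)(n−2) is increasing in n; n(n−1)(n−2) ≈ (n−1)^3 = 336 gives n ≈ 8.0. Check: P(6,3) = 120, P(7,3) = 210, P(8,3) = 336 ✓. So n = 8.

Answer: 8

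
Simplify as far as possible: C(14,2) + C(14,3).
455

Explanation: By Pascal's identity: C(15,3) = 455.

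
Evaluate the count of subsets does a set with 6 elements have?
64

Explanation: Each element can be included or excluded: 2^6 = 64.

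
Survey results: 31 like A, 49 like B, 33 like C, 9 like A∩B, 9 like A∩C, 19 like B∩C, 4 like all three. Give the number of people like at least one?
80

|A∪B∪C| = 31+49+33-9-9-19+4 = 80.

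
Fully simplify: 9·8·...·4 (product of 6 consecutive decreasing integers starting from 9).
60,480

This is P(9,6) = 9!/(3)! = 60,480.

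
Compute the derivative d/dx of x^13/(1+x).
(13x^12(1+x) - x^13)/(1+x)²

Working:
Quotient rule: [13x^{12}(1+x) - x^13]/(1+x)².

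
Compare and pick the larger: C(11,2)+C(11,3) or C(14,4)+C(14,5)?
C(14,4)+C(14,5)

Explanation: First=220, Second=3,003.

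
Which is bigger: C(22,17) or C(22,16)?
C(22,16)

C(22,17)=26,334, C(22,16)=74,613.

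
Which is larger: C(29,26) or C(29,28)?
C(29,26)

Reasoning: C(29,26)=3,654, C(29,28)=29.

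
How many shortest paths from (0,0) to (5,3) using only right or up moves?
56

Solution: Choose 5 rights from 8 moves: C(8,5) = 56.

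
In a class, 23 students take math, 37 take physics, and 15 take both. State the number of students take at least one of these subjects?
45

Working:
|A∪B| = |A|+|B|-|A∩B| = 23+37-15 = 45.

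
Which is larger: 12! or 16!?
16!

Reasoning: 12!=479,001,600, 16!=20,922,789,888,000. 16! > 12!.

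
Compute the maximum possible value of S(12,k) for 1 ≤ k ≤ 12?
1,379,400
Row S(12,k) for k = 1..12 (via S(n,k) = k·S(n−1,k) + S(n−1,k−1)): 1, 2,047, 86,526, 611,501, 1,379,400, 1,323,652, 627,396, 159,027, 22,275, 1,705, 66, 1. The row is unimodal; maximum at k = 5: 1,379,400.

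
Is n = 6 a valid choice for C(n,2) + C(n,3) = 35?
C(6,2) + C(6,3) = 15 + 20 = 35, which equals 35.
Final answer: Yes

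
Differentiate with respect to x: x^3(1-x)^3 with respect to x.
3x^2(1-x)^3 - 3x^3(1-x)^2

Solution: Product rule: 3x^{2}(1-x)^{3} + x^3·(-3)(1-x)^{2}.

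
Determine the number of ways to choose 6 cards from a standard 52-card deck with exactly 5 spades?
50,193

Explanation: 13 spades and 39 non-spades: C(13,5) × C(39,1) = 1287 × 39 = 50,193.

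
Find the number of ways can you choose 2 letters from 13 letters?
C(13,2) = 13! / (2! × (13-2)!)
         = 13! / (2! × 11!)
         = 78

Answer: 78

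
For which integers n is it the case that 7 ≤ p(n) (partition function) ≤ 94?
5, 6, 7, 8, 9, 10, 11, 12

Solution: Tabulating p(n) via p(n) = p(n−1) + p(n−2) − p(n−5) − p(n−7) + …: p(4)=5; p(5)=7; p(6)=11; p(7)=15; p(8)=22; p(9)=30; p(10)=42; p(11)=56; p(12)=77; p(13)=101. So valid n = 5, 6, 7, 8, 9, 10, 11, 12.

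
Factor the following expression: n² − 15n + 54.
Seek roots whose sum is 15 and product is 54: (6, 9). So n² − 15n + 54 = (n − 6)(n − 9).

Answer: (n − 6)(n − 9)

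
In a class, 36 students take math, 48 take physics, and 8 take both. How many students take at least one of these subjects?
76
|A∪B| = |A|+|B|-|A∩B| = 36+48-8 = 76.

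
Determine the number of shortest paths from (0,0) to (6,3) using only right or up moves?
84

Solution: Choose 6 rights from 9 moves: C(9,6) = 84.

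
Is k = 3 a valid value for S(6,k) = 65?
S(6,3) = 3·S(5,3) + S(5,2) = 3·25 + 15 = 90, which does not equal 65.

Answer: No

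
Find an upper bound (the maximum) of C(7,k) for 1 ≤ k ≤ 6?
35

Solution: C(7,k) is maximised at the centre of the row: C(7,3) = 35.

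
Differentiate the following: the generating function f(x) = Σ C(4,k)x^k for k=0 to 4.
Σ k·C(4,k)x^(k-1) for k=1 to 4

Reasoning: Term-by-term differentiation gives Σ k·C(4,k)x^{k-1} for k=1 to 4.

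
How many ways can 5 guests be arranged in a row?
Arrangements of 5 distinct objects: 5! = 120.

Answer: 120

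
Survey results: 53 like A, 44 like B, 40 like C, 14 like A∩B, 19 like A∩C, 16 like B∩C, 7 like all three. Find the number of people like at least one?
95

|A∪B∪C| = 53+44+40-14-19-16+7 = 95.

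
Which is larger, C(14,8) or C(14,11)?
C(14,8)

Solution: C(14,8)=3,003, C(14,11)=364.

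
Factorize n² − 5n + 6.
(n − 2)(n − 3)

Reasoning: Seek roots whose sum is 5 and product is 6: (2, 3). So n² − 5n + 6 = (n − 2)(n − 3).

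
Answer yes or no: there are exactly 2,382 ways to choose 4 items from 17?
No

Working:
C(17,4) = 2,380 ≠ 2382.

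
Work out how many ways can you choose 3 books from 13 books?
286

C(13,3) = 13! / (3! × (13-3)!)
         = 13! / (3! × 10!)
         = 286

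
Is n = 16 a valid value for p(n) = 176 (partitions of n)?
Pentagonal recurrence p(n) = p(n−1) + p(n−2) − p(n−5) − p(n−7) + …: p(16) = p(15) + p(14) − p(11) − p(9) + p(4) + p(1) = 176 + 135 − 56 − 30 + 5 + 1 = 231, which does not equal 176.

Answer: No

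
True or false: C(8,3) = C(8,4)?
False

Solution: C(8,3) = 56 but C(8,4) = 70; symmetry gives C(8,3) = C(8,5), not C(8,4).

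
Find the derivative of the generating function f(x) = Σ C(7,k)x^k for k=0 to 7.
Term-by-term differentiation gives Σ k·C(7,k)x^{k-1} for k=1 to 7.

Answer: Σ k·C(7,k)x^(k-1) for k=1 to 7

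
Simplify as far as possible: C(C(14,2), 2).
4,095
C(14,2) = 91, then C(91, 2) = 4,095.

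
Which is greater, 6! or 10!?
6!=720, 10!=3,628,800. 10! > 6!.
Final answer: 10!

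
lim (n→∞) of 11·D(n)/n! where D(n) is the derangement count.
11/e

Solution: D(n)/n! → 1/e, so 11·D(n)/n! → 11/e.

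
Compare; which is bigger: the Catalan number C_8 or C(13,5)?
C_8

Working:
C_8 = C(16,8)/(8+1) = 12,870/9 = 1,430; C(13,5) = 1,287.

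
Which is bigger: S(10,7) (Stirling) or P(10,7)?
P(10,7)

S(10,7) = 7·S(9,7) + S(9,6) = 7·462 + 2,646 = 5,880; P(10,7) = 604,800.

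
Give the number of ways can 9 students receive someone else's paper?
133,496

Using D(n) = (n-1)[D(n-1) + D(n-2)]:
D(9) = (9-1) × [D(8) + D(7)]
      = 8 × [14833 + 1854]
      = 8 × 16687
      = 133,496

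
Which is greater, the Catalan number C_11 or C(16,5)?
C_11

Explanation: C_11 = C(22,11)/(11+1) = 705,432/12 = 58,786; C(16,5) = 4,368.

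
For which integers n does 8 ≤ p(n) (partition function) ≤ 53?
6, 7, 8, 9, 10

Solution: Tabulating p(n) via p(n) = p(n−1) + p(n−2) − p(n−5) − p(n−7) + …: p(5)=7; p(6)=11; p(7)=15; p(8)=22; p(9)=30; p(10)=42; p(11)=56. So valid n = 6, 7, 8, 9, 10.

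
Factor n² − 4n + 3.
(n − 1)(n − 3)
Seek roots whose sum is 4 and product is 3: (1, 3). So n² − 4n + 3 = (n − 1)(n − 3).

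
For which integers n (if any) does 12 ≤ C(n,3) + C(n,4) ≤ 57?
5, 6
C(4,3)+C(4,4)=5; C(5,3)+C(5,4)=15; C(6,3)+C(6,4)=35; C(7,3)+C(7,4)=70. So valid n = 5, 6.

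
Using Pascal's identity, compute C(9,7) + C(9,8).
45

Reasoning: C(9,7) + C(9,8) = C(10,8) = 45.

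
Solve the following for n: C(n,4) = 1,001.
14

Reasoning: C(n,4) = n(n−1)(n−2)(n−3)/4! is increasing in n, and n(n−1)(n−2)(n−3) = 4!·1,001 = 24,024 ≈ (n−1.5)^4 gives n ≈ 13.9. Check: C(12,4) = 495, C(13,4) = 715, C(14,4) = 1,001 ✓. So n = 14.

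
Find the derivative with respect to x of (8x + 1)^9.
72(8x + 1)^8
Chain rule: 9(8x+1)^{8} × 8 = 72(8x+1)^{8}.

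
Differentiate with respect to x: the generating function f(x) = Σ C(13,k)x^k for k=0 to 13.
Σ k·C(13,k)x^(k-1) for k=1 to 13
Term-by-term differentiation gives Σ k·C(13,k)x^{k-1} for k=1 to 13.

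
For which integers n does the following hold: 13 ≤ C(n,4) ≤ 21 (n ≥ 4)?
6
C(5,4)=5; C(6,4)=15; C(7,4)=35. So valid n = 6.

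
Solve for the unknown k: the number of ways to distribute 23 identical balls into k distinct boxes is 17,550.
5

Explanation: Stars and bars: the count is C(23+k−1, k−1), increasing in k. k=3: C(25,2) = 300, k=4: C(26,3) = 2,600, k=5: C(27,4) = 17,550 ✓. So k = 5.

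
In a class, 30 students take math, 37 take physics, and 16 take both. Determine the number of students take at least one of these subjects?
|A∪B| = |A|+|B|-|A∩B| = 30+37-16 = 51.

Answer: 51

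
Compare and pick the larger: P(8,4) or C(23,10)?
C(23,10)

Reasoning: P(8,4)=1,680, C(23,10)=1,144,066.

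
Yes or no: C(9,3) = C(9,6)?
Yes

Reasoning: Symmetry C(n,k) = C(n,n-k): C(9,3) = 84 and C(9,6) = 84. Both sides agree, so the statement holds.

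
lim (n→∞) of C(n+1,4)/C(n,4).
Both numerator and denominator grow as n^4/4! for large n, so the ratio → 1.

Answer: 1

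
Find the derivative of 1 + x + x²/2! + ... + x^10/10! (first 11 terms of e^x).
Differentiating term by term gives the first 10 terms of e^x.

Answer: 1 + x + x²/2! + ... + x^9/9!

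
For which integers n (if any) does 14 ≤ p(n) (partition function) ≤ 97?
7, 8, 9, 10, 11, 12

Tabulating p(n) via p(n) = p(n−1) + p(n−2) − p(n−5) − p(n−7) + …: p(6)=11; p(7)=15; p(8)=22; p(9)=30; p(10)=42; p(11)=56; p(12)=77; p(13)=101. So valid n = 7, 8, 9, 10, 11, 12.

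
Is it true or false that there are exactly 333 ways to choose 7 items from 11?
C(11,7) = 330 ≠ 333.
Final answer: False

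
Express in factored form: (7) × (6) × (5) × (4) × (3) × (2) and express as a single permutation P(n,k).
P(7,6) = 7!/(1)!

Explanation: Product of 6 consecutive descending integers starting at 7: P(7,6) = 7!/1! = 5,040.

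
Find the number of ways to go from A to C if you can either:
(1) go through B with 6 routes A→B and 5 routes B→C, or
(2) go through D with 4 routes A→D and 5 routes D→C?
50

Explanation: Route via B: 6×5=30. Route via D: 4×5=20. Total: 50.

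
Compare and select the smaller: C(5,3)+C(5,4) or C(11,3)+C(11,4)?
C(5,3)+C(5,4)

Explanation: First=15, Second=495.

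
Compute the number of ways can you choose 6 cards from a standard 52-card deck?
C(52,6) = 20,358,520.
Final answer: 20,358,520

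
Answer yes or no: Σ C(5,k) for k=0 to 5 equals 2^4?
No

Reasoning: Binomial theorem: Σ C(5,k) = (1+1)^5 = 2^5 = 32; RHS 2^4 = 16.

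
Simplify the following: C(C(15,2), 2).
5,460
C(15,2) = 105, then C(105, 2) = 5,460.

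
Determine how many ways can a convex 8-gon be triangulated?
132

Explanation: Using the Catalan number formula: C_n = C(2n, n) / (n+1)
C_6 = C(12, 6) / (6+1)
     = 924 / 7
     = 132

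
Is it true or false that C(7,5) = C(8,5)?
LHS = C(7,5) = 21; RHS = C(8,5) = 56. 21 ≠ 56, so the statement does not hold.

Answer: False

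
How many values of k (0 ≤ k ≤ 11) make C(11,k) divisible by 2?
4

Explanation: Checking C(11,k) mod 2 for k = 0..11: divisible at k = 4, 5, 6, 7. That's 4 values.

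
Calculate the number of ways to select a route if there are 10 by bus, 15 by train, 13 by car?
38

Solution: By the addition principle: 10 + 15 + 13 = 38.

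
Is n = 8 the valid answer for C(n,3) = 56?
Yes

Reasoning: C(8,3) = 8·7·6/3! = 336/6 = 56, which equals 56.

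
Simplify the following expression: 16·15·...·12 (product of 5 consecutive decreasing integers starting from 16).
524,160

Solution: This is P(16,5) = 16!/(11)! = 524,160.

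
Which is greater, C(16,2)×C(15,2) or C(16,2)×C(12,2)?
C(16,2)×C(15,2)=12,600, C(16,2)×C(12,2)=7,920.
Final answer: C(16,2)×C(15,2)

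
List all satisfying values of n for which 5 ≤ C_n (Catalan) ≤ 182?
3, 4, 5, 6

Working:
C_2=2; C_3=5; C_4=14; C_5=42; C_6=132; C_7=429. So valid n = 3, 4, 5, 6.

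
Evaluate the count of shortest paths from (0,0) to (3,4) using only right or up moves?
35

Explanation: Choose 3 rights from 7 moves: C(7,3) = 35.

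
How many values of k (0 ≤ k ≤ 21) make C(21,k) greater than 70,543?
Row 21 is unimodal and symmetric about k=21/2. C(21,6)=54,264 ≤ 70,543; C(21,7)=116,280 > 70,543; by symmetry C(21,k) > 70,543 for k = 7..14. That's 14 - 7 + 1 = 8 values.

Answer: 8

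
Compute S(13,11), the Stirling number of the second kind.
2,431

Explanation: Using the Stirling recurrence: S(n,k) = k·S(n-1,k) + S(n-1,k-1)
S(13,11) = 11·S(12,11) + S(12,10)
         = 11·66 + 1705
         = 726 + 1705
         = 2,431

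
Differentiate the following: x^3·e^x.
Product rule: d/dx[x^3]·e^x + x^3·d/dx[e^x] = 3x^{2}e^x + x^3e^x.

Answer: (3x^2 + x^3)e^x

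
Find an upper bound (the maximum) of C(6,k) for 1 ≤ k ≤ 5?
20
C(6,k) is maximised at the centre of the row: C(6,3) = 20.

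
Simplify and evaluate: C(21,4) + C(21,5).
26,334
By Pascal's identity: C(22,5) = 26,334.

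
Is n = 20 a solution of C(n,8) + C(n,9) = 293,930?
Yes

Working:
C(20,8) + C(20,9) = 125,970 + 167,960 = 293,930, which equals 293,930.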